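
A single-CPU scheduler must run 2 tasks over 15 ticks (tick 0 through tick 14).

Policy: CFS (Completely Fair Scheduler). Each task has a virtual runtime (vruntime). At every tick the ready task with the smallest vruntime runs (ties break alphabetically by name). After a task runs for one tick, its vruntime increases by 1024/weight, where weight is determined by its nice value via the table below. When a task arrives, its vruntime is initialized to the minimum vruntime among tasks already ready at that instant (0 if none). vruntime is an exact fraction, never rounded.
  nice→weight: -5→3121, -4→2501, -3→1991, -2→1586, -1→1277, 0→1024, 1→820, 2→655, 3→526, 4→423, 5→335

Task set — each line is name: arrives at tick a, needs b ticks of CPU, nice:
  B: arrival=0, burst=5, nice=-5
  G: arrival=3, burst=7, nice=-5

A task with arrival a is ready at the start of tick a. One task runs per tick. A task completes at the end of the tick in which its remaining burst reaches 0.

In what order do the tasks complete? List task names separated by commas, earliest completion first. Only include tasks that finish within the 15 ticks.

completion order = B, G

t=0: vr[B=0] → run B
t=1: vr[B=1024/3121] → run B
t=2: vr[B=2048/3121] → run B
t=3: vr[B=3072/3121 G=3072/3121] → run B
t=4: vr[B=4096/3121 G=3072/3121] → run G
t=5: vr[B=4096/3121 G=4096/3121] → run B
t=6: vr[G=4096/3121] → run G
t=7: vr[G=5120/3121] → run G
t=8: vr[G=6144/3121] → run G
t=9: vr[G=7168/3121] → run G
t=10: vr[G=8192/3121] → run G
t=11: vr[G=9216/3121] → run G
t=12: (idle)
t=13: (idle)
t=14: (idle)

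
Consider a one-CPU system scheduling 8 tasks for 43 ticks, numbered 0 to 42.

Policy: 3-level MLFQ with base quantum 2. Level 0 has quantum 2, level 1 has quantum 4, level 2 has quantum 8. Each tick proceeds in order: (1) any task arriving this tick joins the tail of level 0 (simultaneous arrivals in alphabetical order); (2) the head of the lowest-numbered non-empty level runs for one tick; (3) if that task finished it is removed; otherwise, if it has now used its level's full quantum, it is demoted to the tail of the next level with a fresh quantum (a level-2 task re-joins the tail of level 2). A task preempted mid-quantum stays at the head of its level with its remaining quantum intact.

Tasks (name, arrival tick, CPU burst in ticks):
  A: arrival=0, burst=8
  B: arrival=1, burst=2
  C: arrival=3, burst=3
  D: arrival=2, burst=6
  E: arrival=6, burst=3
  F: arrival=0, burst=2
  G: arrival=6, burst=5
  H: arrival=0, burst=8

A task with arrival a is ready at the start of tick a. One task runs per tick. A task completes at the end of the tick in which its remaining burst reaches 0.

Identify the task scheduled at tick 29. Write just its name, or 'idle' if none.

running at tick 29 = E

t=0: L0/L1/L2 = AFH/-/- → run A
t=1: L0/L1/L2 = AFHB/-/- → run A
t=2: L0/L1/L2 = FHBD/A/- → run F
t=3: L0/L1/L2 = FHBDC/A/- → run F
t=4: L0/L1/L2 = HBDC/A/- → run H
t=5: L0/L1/L2 = HBDC/A/- → run H
t=6: L0/L1/L2 = BDCEG/AH/- → run B
t=7: L0/L1/L2 = BDCEG/AH/- → run B
t=8: L0/L1/L2 = DCEG/AH/- → run D
t=9: L0/L1/L2 = DCEG/AH/- → run D
t=10: L0/L1/L2 = CEG/AHD/- → run C
t=11: L0/L1/L2 = CEG/AHD/- → run C
t=12: L0/L1/L2 = EG/AHDC/- → run E
t=13: L0/L1/L2 = EG/AHDC/- → run E
t=14: L0/L1/L2 = G/AHDCE/- → run G
t=15: L0/L1/L2 = G/AHDCE/- → run G
t=16: L0/L1/L2 = -/AHDCEG/- → run A
t=17: L0/L1/L2 = -/AHDCEG/- → run A
t=18: L0/L1/L2 = -/AHDCEG/- → run A
t=19: L0/L1/L2 = -/AHDCEG/- → run A
t=20: L0/L1/L2 = -/HDCEG/A → run H
t=21: L0/L1/L2 = -/HDCEG/A → run H
t=22: L0/L1/L2 = -/HDCEG/A → run H
t=23: L0/L1/L2 = -/HDCEG/A → run H
t=24: L0/L1/L2 = -/DCEG/AH → run D
t=25: L0/L1/L2 = -/DCEG/AH → run D
t=26: L0/L1/L2 = -/DCEG/AH → run D
t=27: L0/L1/L2 = -/DCEG/AH → run D
t=28: L0/L1/L2 = -/CEG/AH → run C
t=29: L0/L1/L2 = -/EG/AH → run E
t=30: L0/L1/L2 = -/G/AH → run G
t=31: L0/L1/L2 = -/G/AH → run G
t=32: L0/L1/L2 = -/G/AH → run G
t=33: L0/L1/L2 = -/-/AH → run A
t=34: L0/L1/L2 = -/-/AH → run A
t=35: L0/L1/L2 = -/-/H → run H
t=36: L0/L1/L2 = -/-/H → run H
t=37: (idle)
t=38: (idle)
t=39: (idle)
t=40: (idle)
t=41: (idle)
t=42: (idle)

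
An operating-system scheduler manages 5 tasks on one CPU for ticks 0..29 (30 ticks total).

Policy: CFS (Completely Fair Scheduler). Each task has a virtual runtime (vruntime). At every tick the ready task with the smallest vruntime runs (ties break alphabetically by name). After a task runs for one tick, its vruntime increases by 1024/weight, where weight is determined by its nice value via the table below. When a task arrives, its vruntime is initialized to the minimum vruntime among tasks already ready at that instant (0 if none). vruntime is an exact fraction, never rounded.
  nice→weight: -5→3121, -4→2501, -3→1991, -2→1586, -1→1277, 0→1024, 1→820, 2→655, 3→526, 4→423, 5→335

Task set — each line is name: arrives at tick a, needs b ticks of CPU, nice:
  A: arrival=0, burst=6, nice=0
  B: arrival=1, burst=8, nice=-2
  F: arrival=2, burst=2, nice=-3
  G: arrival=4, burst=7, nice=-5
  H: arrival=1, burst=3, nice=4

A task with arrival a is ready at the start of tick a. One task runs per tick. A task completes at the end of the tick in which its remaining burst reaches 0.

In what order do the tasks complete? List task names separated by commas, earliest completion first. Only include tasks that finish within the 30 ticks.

t=0: vr[A=0] → run A
t=1: vr[A=1 B=1 H=1] → run A
t=2: vr[A=2 B=1 F=1 H=1] → run B
t=3: vr[A=2 B=1305/793 F=1 H=1] → run F
t=4: vr[A=2 B=1305/793 F=3015/1991 G=1 H=1] → run G
t=5: vr[A=2 B=1305/793 F=3015/1991 G=4145/3121 H=1] → run H
t=6: vr[A=2 B=1305/793 F=3015/1991 G=4145/3121 H=1447/423] → run G
t=7: vr[A=2 B=1305/793 F=3015/1991 G=5169/3121 H=1447/423] → run F
t=8: vr[A=2 B=1305/793 G=5169/3121 H=1447/423] → run B
t=9: vr[A=2 B=1817/793 G=5169/3121 H=1447/423] → run G
t=10: vr[A=2 B=1817/793 G=6193/3121 H=1447/423] → run G
t=11: vr[A=2 B=1817/793 G=7217/3121 H=1447/423] → run A
t=12: vr[A=3 B=1817/793 G=7217/3121 H=1447/423] → run B
t=13: vr[A=3 B=2329/793 G=7217/3121 H=1447/423] → run G
t=14: vr[A=3 B=2329/793 G=8241/3121 H=1447/423] → run G
t=15: vr[A=3 B=2329/793 G=9265/3121 H=1447/423] → run B
t=16: vr[A=3 B=2841/793 G=9265/3121 H=1447/423] → run G
t=17: vr[A=3 B=2841/793 H=1447/423] → run A
t=18: vr[A=4 B=2841/793 H=1447/423] → run H
t=19: vr[A=4 B=2841/793 H=2471/423] → run B
t=20: vr[A=4 B=3353/793 H=2471/423] → run A
t=21: vr[A=5 B=3353/793 H=2471/423] → run B
t=22: vr[A=5 B=3865/793 H=2471/423] → run B
t=23: vr[A=5 B=4377/793 H=2471/423] → run A
t=24: vr[B=4377/793 H=2471/423] → run B
t=25: vr[H=2471/423] → run H
t=26: (idle)
t=27: (idle)
t=28: (idle)
t=29: (idle)

completion order = F, G, A, B, H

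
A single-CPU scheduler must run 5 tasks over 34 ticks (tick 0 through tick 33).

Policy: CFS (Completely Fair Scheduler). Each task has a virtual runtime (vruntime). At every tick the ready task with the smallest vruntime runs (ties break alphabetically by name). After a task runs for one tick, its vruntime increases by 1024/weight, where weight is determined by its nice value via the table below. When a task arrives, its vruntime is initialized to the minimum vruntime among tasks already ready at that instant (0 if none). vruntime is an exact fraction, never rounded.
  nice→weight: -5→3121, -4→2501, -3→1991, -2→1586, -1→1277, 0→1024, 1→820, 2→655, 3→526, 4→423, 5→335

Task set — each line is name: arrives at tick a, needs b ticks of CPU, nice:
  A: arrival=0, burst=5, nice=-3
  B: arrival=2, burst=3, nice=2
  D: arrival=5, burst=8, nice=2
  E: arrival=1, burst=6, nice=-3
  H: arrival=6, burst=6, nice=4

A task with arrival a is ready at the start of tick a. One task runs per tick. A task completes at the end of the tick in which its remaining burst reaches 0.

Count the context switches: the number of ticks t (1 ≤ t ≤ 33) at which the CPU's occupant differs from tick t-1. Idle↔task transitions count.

context switches = 25

t=0: vr[A=0] → run A
t=1: vr[A=1024/1991 E=1024/1991] → run A
t=2: vr[A=2048/1991 B=1024/1991 E=1024/1991] → run B
t=3: vr[A=2048/1991 B=2709504/1304105 E=1024/1991] → run E
t=4: vr[A=2048/1991 B=2709504/1304105 E=2048/1991] → run A
t=5: vr[A=3072/1991 B=2709504/1304105 D=2048/1991 E=2048/1991] → run D
t=6: vr[A=3072/1991 B=2709504/1304105 D=3380224/1304105 E=2048/1991 H=2048/1991] → run E
t=7: vr[A=3072/1991 B=2709504/1304105 D=3380224/1304105 E=3072/1991 H=2048/1991] → run H
t=8: vr[A=3072/1991 B=2709504/1304105 D=3380224/1304105 E=3072/1991 H=2905088/842193] → run A
t=9: vr[A=4096/1991 B=2709504/1304105 D=3380224/1304105 E=3072/1991 H=2905088/842193] → run E
t=10: vr[A=4096/1991 B=2709504/1304105 D=3380224/1304105 E=4096/1991 H=2905088/842193] → run A
t=11: vr[B=2709504/1304105 D=3380224/1304105 E=4096/1991 H=2905088/842193] → run E
t=12: vr[B=2709504/1304105 D=3380224/1304105 E=5120/1991 H=2905088/842193] → run B
t=13: vr[B=4748288/1304105 D=3380224/1304105 E=5120/1991 H=2905088/842193] → run E
t=14: vr[B=4748288/1304105 D=3380224/1304105 E=6144/1991 H=2905088/842193] → run D
t=15: vr[B=4748288/1304105 D=5419008/1304105 E=6144/1991 H=2905088/842193] → run E
t=16: vr[B=4748288/1304105 D=5419008/1304105 H=2905088/842193] → run H
t=17: vr[B=4748288/1304105 D=5419008/1304105 H=4943872/842193] → run B
t=18: vr[D=5419008/1304105 H=4943872/842193] → run D
t=19: vr[D=7457792/1304105 H=4943872/842193] → run D
t=20: vr[D=9496576/1304105 H=4943872/842193] → run H
t=21: vr[D=9496576/1304105 H=2327552/280731] → run D
t=22: vr[D=2307072/260821 H=2327552/280731] → run H
t=23: vr[D=2307072/260821 H=9021440/842193] → run D
t=24: vr[D=13574144/1304105 H=9021440/842193] → run D
t=25: vr[D=15612928/1304105 H=9021440/842193] → run H
t=26: vr[D=15612928/1304105 H=11060224/842193] → run D
t=27: vr[H=11060224/842193] → run H
t=28: (idle)
t=29: (idle)
t=30: (idle)
t=31: (idle)
t=32: (idle)
t=33: (idle)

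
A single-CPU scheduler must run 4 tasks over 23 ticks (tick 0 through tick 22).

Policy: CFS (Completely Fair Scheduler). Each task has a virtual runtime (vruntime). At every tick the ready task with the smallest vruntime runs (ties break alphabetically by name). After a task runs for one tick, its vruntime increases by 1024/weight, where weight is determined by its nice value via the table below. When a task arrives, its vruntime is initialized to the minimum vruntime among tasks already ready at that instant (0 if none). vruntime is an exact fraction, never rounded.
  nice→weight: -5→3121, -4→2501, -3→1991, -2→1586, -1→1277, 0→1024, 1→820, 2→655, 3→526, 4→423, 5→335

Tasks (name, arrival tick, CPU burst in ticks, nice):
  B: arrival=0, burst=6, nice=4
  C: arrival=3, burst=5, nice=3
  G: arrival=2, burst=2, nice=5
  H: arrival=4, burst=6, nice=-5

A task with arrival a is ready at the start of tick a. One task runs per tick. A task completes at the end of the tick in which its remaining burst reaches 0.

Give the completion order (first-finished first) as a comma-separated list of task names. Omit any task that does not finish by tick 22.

completion order = H, G, B, C

t=0: vr[B=0] → run B
t=1: vr[B=1024/423] → run B
t=2: vr[B=2048/423 G=2048/423] → run B
t=3: vr[B=1024/141 C=2048/423 G=2048/423] → run C
t=4: vr[B=1024/141 C=755200/111249 G=2048/423 H=2048/423] → run G
t=5: vr[B=1024/141 C=755200/111249 G=1119232/141705 H=2048/423] → run H
t=6: vr[B=1024/141 C=755200/111249 G=1119232/141705 H=6824960/1320183] → run H
t=7: vr[B=1024/141 C=755200/111249 G=1119232/141705 H=7258112/1320183] → run H
t=8: vr[B=1024/141 C=755200/111249 G=1119232/141705 H=7691264/1320183] → run H
t=9: vr[B=1024/141 C=755200/111249 G=1119232/141705 H=8124416/1320183] → run H
t=10: vr[B=1024/141 C=755200/111249 G=1119232/141705 H=8557568/1320183] → run H
t=11: vr[B=1024/141 C=755200/111249 G=1119232/141705] → run C
t=12: vr[B=1024/141 C=971776/111249 G=1119232/141705] → run B
t=13: vr[B=4096/423 C=971776/111249 G=1119232/141705] → run G
t=14: vr[B=4096/423 C=971776/111249] → run C
t=15: vr[B=4096/423 C=1188352/111249] → run B
t=16: vr[B=5120/423 C=1188352/111249] → run C
t=17: vr[B=5120/423 C=1404928/111249] → run B
t=18: vr[C=1404928/111249] → run C
t=19: (idle)
t=20: (idle)
t=21: (idle)
t=22: (idle)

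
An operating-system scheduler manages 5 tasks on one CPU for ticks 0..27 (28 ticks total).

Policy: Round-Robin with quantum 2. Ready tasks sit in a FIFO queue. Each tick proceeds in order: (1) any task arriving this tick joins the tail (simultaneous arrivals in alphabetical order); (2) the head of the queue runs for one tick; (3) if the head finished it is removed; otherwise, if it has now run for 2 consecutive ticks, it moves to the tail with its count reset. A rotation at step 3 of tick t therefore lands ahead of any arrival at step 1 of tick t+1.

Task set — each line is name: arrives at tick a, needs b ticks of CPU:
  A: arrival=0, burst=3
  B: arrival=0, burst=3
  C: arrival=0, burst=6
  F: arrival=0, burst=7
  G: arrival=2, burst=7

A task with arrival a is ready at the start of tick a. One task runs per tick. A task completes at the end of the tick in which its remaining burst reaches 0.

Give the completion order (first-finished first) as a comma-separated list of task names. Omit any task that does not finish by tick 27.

completion order = A, B, C, F, G

t=0: queue=[A,B,C,F] q_used=0 → run A
t=1: queue=[A,B,C,F] q_used=1 → run A
t=2: queue=[B,C,F,A,G] q_used=0 → run B
t=3: queue=[B,C,F,A,G] q_used=1 → run B
t=4: queue=[C,F,A,G,B] q_used=0 → run C
t=5: queue=[C,F,A,G,B] q_used=1 → run C
t=6: queue=[F,A,G,B,C] q_used=0 → run F
t=7: queue=[F,A,G,B,C] q_used=1 → run F
t=8: queue=[A,G,B,C,F] q_used=0 → run A
t=9: queue=[G,B,C,F] q_used=0 → run G
t=10: queue=[G,B,C,F] q_used=1 → run G
t=11: queue=[B,C,F,G] q_used=0 → run B
t=12: queue=[C,F,G] q_used=0 → run C
t=13: queue=[C,F,G] q_used=1 → run C
t=14: queue=[F,G,C] q_used=0 → run F
t=15: queue=[F,G,C] q_used=1 → run F
t=16: queue=[G,C,F] q_used=0 → run G
t=17: queue=[G,C,F] q_used=1 → run G
t=18: queue=[C,F,G] q_used=0 → run C
t=19: queue=[C,F,G] q_used=1 → run C
t=20: queue=[F,G] q_used=0 → run F
t=21: queue=[F,G] q_used=1 → run F
t=22: queue=[G,F] q_used=0 → run G
t=23: queue=[G,F] q_used=1 → run G
t=24: queue=[F,G] q_used=0 → run F
t=25: queue=[G] q_used=0 → run G
t=26: (idle)
t=27: (idle)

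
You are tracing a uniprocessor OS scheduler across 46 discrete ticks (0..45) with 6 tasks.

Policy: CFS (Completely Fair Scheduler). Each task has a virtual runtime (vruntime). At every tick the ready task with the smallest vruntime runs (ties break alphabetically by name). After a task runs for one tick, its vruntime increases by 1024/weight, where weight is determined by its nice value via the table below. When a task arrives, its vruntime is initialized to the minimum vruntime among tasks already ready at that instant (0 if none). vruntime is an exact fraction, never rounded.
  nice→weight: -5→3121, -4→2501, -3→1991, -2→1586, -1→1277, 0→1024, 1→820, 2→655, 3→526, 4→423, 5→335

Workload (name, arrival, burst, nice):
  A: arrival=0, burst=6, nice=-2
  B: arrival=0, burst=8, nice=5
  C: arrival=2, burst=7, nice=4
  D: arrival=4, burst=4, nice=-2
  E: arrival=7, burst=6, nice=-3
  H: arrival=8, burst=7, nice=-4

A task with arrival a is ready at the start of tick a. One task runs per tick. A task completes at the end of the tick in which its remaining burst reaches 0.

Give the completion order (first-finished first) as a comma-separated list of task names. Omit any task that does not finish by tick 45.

t=0: vr[A=0 B=0] → run A
t=1: vr[A=512/793 B=0] → run B
t=2: vr[A=512/793 B=1024/335 C=512/793] → run A
t=3: vr[A=1024/793 B=1024/335 C=512/793] → run C
t=4: vr[A=1024/793 B=1024/335 C=1028608/335439 D=1024/793] → run A
t=5: vr[A=1536/793 B=1024/335 C=1028608/335439 D=1024/793] → run D
t=6: vr[A=1536/793 B=1024/335 C=1028608/335439 D=1536/793] → run A
t=7: vr[A=2048/793 B=1024/335 C=1028608/335439 D=1536/793 E=1536/793] → run D
t=8: vr[A=2048/793 B=1024/335 C=1028608/335439 D=2048/793 E=1536/793 H=1536/793] → run E
t=9: vr[A=2048/793 B=1024/335 C=1028608/335439 D=2048/793 E=3870208/1578863 H=1536/793] → run H
t=10: vr[A=2048/793 B=1024/335 C=1028608/335439 D=2048/793 E=3870208/1578863 H=76288/32513] → run H
t=11: vr[A=2048/793 B=1024/335 C=1028608/335439 D=2048/793 E=3870208/1578863 H=89600/32513] → run E
t=12: vr[A=2048/793 B=1024/335 C=1028608/335439 D=2048/793 E=4682240/1578863 H=89600/32513] → run A
t=13: vr[A=2560/793 B=1024/335 C=1028608/335439 D=2048/793 E=4682240/1578863 H=89600/32513] → run D
t=14: vr[A=2560/793 B=1024/335 C=1028608/335439 D=2560/793 E=4682240/1578863 H=89600/32513] → run H
t=15: vr[A=2560/793 B=1024/335 C=1028608/335439 D=2560/793 E=4682240/1578863 H=102912/32513] → run E
t=16: vr[A=2560/793 B=1024/335 C=1028608/335439 D=2560/793 E=5494272/1578863 H=102912/32513] → run B
t=17: vr[A=2560/793 B=2048/335 C=1028608/335439 D=2560/793 E=5494272/1578863 H=102912/32513] → run C
t=18: vr[A=2560/793 B=2048/335 C=1840640/335439 D=2560/793 E=5494272/1578863 H=102912/32513] → run H
t=19: vr[A=2560/793 B=2048/335 C=1840640/335439 D=2560/793 E=5494272/1578863 H=116224/32513] → run A
t=20: vr[B=2048/335 C=1840640/335439 D=2560/793 E=5494272/1578863 H=116224/32513] → run D
t=21: vr[B=2048/335 C=1840640/335439 E=5494272/1578863 H=116224/32513] → run E
t=22: vr[B=2048/335 C=1840640/335439 E=6306304/1578863 H=116224/32513] → run H
t=23: vr[B=2048/335 C=1840640/335439 E=6306304/1578863 H=129536/32513] → run H
t=24: vr[B=2048/335 C=1840640/335439 E=6306304/1578863 H=142848/32513] → run E
t=25: vr[B=2048/335 C=1840640/335439 E=7118336/1578863 H=142848/32513] → run H
t=26: vr[B=2048/335 C=1840640/335439 E=7118336/1578863] → run E
t=27: vr[B=2048/335 C=1840640/335439] → run C
t=28: vr[B=2048/335 C=884224/111813] → run B
t=29: vr[B=3072/335 C=884224/111813] → run C
t=30: vr[B=3072/335 C=3464704/335439] → run B
t=31: vr[B=4096/335 C=3464704/335439] → run C
t=32: vr[B=4096/335 C=4276736/335439] → run B
t=33: vr[B=1024/67 C=4276736/335439] → run C
t=34: vr[B=1024/67 C=1696256/111813] → run C
t=35: vr[B=1024/67] → run B
t=36: vr[B=6144/335] → run B
t=37: vr[B=7168/335] → run B
t=38: (idle)
t=39: (idle)
t=40: (idle)
t=41: (idle)
t=42: (idle)
t=43: (idle)
t=44: (idle)
t=45: (idle)

completion order = A, D, H, E, C, B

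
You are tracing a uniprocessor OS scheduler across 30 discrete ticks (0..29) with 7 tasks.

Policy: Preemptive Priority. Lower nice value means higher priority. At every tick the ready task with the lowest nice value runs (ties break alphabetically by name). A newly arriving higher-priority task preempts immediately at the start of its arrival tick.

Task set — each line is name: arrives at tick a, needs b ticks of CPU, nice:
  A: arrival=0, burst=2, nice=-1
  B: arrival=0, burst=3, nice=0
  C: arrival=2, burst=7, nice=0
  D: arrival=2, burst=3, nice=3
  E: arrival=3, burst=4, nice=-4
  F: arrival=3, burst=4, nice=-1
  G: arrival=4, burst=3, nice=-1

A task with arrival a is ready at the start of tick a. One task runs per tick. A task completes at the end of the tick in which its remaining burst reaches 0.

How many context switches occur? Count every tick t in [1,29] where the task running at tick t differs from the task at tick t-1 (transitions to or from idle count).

t=0: ready={A,B} → run A
t=1: ready={A,B} → run A
t=2: ready={B,C,D} → run B
t=3: ready={B,C,D,E,F} → run E
t=4: ready={B,C,D,E,F,G} → run E
t=5: ready={B,C,D,E,F,G} → run E
t=6: ready={B,C,D,E,F,G} → run E
t=7: ready={B,C,D,F,G} → run F
t=8: ready={B,C,D,F,G} → run F
t=9: ready={B,C,D,F,G} → run F
t=10: ready={B,C,D,F,G} → run F
t=11: ready={B,C,D,G} → run G
t=12: ready={B,C,D,G} → run G
t=13: ready={B,C,D,G} → run G
t=14: ready={B,C,D} → run B
t=15: ready={B,C,D} → run B
t=16: ready={C,D} → run C
t=17: ready={C,D} → run C
t=18: ready={C,D} → run C
t=19: ready={C,D} → run C
t=20: ready={C,D} → run C
t=21: ready={C,D} → run C
t=22: ready={C,D} → run C
t=23: ready={D} → run D
t=24: ready={D} → run D
t=25: ready={D} → run D
t=26: (idle)
t=27: (idle)
t=28: (idle)
t=29: (idle)

context switches = 8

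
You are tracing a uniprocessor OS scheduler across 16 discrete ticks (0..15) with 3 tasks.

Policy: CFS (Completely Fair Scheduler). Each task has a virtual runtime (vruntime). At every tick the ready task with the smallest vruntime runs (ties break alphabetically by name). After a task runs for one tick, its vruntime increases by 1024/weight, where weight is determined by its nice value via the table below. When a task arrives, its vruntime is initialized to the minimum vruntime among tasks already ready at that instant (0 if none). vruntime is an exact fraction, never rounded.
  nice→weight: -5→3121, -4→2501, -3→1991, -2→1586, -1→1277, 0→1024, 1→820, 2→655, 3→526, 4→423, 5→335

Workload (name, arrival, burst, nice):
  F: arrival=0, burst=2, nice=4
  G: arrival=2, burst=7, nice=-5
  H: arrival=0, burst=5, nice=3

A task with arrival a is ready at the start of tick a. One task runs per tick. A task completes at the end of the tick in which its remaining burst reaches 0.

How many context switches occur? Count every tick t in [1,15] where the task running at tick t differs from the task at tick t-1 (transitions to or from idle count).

t=0: vr[F=0 H=0] → run F
t=1: vr[F=1024/423 H=0] → run H
t=2: vr[F=1024/423 G=512/263 H=512/263] → run G
t=3: vr[F=1024/423 G=1867264/820823 H=512/263] → run H
t=4: vr[F=1024/423 G=1867264/820823 H=1024/263] → run G
t=5: vr[F=1024/423 G=2136576/820823 H=1024/263] → run F
t=6: vr[G=2136576/820823 H=1024/263] → run G
t=7: vr[G=2405888/820823 H=1024/263] → run G
t=8: vr[G=2675200/820823 H=1024/263] → run G
t=9: vr[G=2944512/820823 H=1024/263] → run G
t=10: vr[G=3213824/820823 H=1024/263] → run H
t=11: vr[G=3213824/820823 H=1536/263] → run G
t=12: vr[H=1536/263] → run H
t=13: vr[H=2048/263] → run H
t=14: (idle)
t=15: (idle)

context switches = 10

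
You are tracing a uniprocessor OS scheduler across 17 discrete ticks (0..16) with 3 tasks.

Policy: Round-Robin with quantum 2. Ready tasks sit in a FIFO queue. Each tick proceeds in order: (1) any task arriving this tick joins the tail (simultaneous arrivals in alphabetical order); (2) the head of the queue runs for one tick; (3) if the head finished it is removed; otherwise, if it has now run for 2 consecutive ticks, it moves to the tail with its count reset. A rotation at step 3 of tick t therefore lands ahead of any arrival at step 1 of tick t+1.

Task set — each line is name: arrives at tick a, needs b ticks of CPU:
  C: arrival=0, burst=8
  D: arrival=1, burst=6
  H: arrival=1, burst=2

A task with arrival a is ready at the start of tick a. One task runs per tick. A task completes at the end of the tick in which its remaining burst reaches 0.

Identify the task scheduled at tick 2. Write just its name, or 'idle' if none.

running at tick 2 = D

t=0: queue=[C] q_used=0 → run C
t=1: queue=[C,D,H] q_used=1 → run C
t=2: queue=[D,H,C] q_used=0 → run D
t=3: queue=[D,H,C] q_used=1 → run D
t=4: queue=[H,C,D] q_used=0 → run H
t=5: queue=[H,C,D] q_used=1 → run H
t=6: queue=[C,D] q_used=0 → run C
t=7: queue=[C,D] q_used=1 → run C
t=8: queue=[D,C] q_used=0 → run D
t=9: queue=[D,C] q_used=1 → run D
t=10: queue=[C,D] q_used=0 → run C
t=11: queue=[C,D] q_used=1 → run C
t=12: queue=[D,C] q_used=0 → run D
t=13: queue=[D,C] q_used=1 → run D
t=14: queue=[C] q_used=0 → run C
t=15: queue=[C] q_used=1 → run C
t=16: (idle)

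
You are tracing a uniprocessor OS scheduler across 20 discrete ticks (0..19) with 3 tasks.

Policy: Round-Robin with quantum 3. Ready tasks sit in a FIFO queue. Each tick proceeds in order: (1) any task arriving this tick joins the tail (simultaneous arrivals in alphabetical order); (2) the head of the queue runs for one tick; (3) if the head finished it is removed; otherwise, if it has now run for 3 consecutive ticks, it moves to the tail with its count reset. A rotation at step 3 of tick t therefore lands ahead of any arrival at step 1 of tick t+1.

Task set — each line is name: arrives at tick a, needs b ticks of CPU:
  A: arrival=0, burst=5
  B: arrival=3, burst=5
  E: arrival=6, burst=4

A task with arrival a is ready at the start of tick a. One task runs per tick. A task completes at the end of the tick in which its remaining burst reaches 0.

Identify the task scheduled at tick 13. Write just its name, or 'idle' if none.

running at tick 13 = E

t=0: queue=[A] q_used=0 → run A
t=1: queue=[A] q_used=1 → run A
t=2: queue=[A] q_used=2 → run A
t=3: queue=[A,B] q_used=0 → run A
t=4: queue=[A,B] q_used=1 → run A
t=5: queue=[B] q_used=0 → run B
t=6: queue=[B,E] q_used=1 → run B
t=7: queue=[B,E] q_used=2 → run B
t=8: queue=[E,B] q_used=0 → run E
t=9: queue=[E,B] q_used=1 → run E
t=10: queue=[E,B] q_used=2 → run E
t=11: queue=[B,E] q_used=0 → run B
t=12: queue=[B,E] q_used=1 → run B
t=13: queue=[E] q_used=0 → run E
t=14: (idle)
t=15: (idle)
t=16: (idle)
t=17: (idle)
t=18: (idle)
t=19: (idle)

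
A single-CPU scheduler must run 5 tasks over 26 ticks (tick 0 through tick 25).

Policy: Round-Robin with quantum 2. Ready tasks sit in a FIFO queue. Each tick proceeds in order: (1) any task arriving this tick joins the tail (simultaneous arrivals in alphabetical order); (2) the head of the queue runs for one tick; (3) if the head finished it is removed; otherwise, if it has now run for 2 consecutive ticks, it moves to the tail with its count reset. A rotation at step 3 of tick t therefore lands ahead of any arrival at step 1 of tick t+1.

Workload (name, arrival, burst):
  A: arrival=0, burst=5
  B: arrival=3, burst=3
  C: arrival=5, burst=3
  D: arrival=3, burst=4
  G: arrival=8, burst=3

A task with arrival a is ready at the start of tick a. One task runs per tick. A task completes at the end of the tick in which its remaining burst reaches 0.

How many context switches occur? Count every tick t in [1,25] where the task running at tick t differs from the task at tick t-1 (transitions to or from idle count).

context switches = 10

t=0: queue=[A] q_used=0 → run A
t=1: queue=[A] q_used=1 → run A
t=2: queue=[A] q_used=0 → run A
t=3: queue=[A,B,D] q_used=1 → run A
t=4: queue=[B,D,A] q_used=0 → run B
t=5: queue=[B,D,A,C] q_used=1 → run B
t=6: queue=[D,A,C,B] q_used=0 → run D
t=7: queue=[D,A,C,B] q_used=1 → run D
t=8: queue=[A,C,B,D,G] q_used=0 → run A
t=9: queue=[C,B,D,G] q_used=0 → run C
t=10: queue=[C,B,D,G] q_used=1 → run C
t=11: queue=[B,D,G,C] q_used=0 → run B
t=12: queue=[D,G,C] q_used=0 → run D
t=13: queue=[D,G,C] q_used=1 → run D
t=14: queue=[G,C] q_used=0 → run G
t=15: queue=[G,C] q_used=1 → run G
t=16: queue=[C,G] q_used=0 → run C
t=17: queue=[G] q_used=0 → run G
t=18: (idle)
t=19: (idle)
t=20: (idle)
t=21: (idle)
t=22: (idle)
t=23: (idle)
t=24: (idle)
t=25: (idle)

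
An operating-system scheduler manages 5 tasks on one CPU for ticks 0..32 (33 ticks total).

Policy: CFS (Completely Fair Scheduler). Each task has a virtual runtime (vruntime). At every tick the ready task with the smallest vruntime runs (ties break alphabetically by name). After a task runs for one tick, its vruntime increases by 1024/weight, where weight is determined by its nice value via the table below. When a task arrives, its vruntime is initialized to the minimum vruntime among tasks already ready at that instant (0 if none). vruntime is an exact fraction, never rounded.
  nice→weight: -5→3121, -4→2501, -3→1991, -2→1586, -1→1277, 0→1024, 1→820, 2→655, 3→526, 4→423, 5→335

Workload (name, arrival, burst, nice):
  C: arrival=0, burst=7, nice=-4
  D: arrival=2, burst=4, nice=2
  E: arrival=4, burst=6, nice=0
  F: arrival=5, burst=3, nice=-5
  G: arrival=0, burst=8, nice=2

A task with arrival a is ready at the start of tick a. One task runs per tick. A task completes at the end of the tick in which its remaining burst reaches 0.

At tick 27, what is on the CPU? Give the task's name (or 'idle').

t=0: vr[C=0 G=0] → run C
t=1: vr[C=1024/2501 G=0] → run G
t=2: vr[C=1024/2501 D=1024/2501 G=1024/655] → run C
t=3: vr[C=2048/2501 D=1024/2501 G=1024/655] → run D
t=4: vr[C=2048/2501 D=3231744/1638155 E=2048/2501 G=1024/655] → run C
t=5: vr[C=3072/2501 D=3231744/1638155 E=2048/2501 F=2048/2501 G=1024/655] → run E
t=6: vr[C=3072/2501 D=3231744/1638155 E=4549/2501 F=2048/2501 G=1024/655] → run F
t=7: vr[C=3072/2501 D=3231744/1638155 E=4549/2501 F=8952832/7805621 G=1024/655] → run F
t=8: vr[C=3072/2501 D=3231744/1638155 E=4549/2501 F=11513856/7805621 G=1024/655] → run C
t=9: vr[C=4096/2501 D=3231744/1638155 E=4549/2501 F=11513856/7805621 G=1024/655] → run F
t=10: vr[C=4096/2501 D=3231744/1638155 E=4549/2501 G=1024/655] → run G
t=11: vr[C=4096/2501 D=3231744/1638155 E=4549/2501 G=2048/655] → run C
t=12: vr[C=5120/2501 D=3231744/1638155 E=4549/2501 G=2048/655] → run E
t=13: vr[C=5120/2501 D=3231744/1638155 E=7050/2501 G=2048/655] → run D
t=14: vr[C=5120/2501 D=5792768/1638155 E=7050/2501 G=2048/655] → run C
t=15: vr[C=6144/2501 D=5792768/1638155 E=7050/2501 G=2048/655] → run C
t=16: vr[D=5792768/1638155 E=7050/2501 G=2048/655] → run E
t=17: vr[D=5792768/1638155 E=9551/2501 G=2048/655] → run G
t=18: vr[D=5792768/1638155 E=9551/2501 G=3072/655] → run D
t=19: vr[D=8353792/1638155 E=9551/2501 G=3072/655] → run E
t=20: vr[D=8353792/1638155 E=12052/2501 G=3072/655] → run G
t=21: vr[D=8353792/1638155 E=12052/2501 G=4096/655] → run E
t=22: vr[D=8353792/1638155 E=14553/2501 G=4096/655] → run D
t=23: vr[E=14553/2501 G=4096/655] → run E
t=24: vr[G=4096/655] → run G
t=25: vr[G=1024/131] → run G
t=26: vr[G=6144/655] → run G
t=27: vr[G=7168/655] → run G
t=28: (idle)
t=29: (idle)
t=30: (idle)
t=31: (idle)
t=32: (idle)

running at tick 27 = G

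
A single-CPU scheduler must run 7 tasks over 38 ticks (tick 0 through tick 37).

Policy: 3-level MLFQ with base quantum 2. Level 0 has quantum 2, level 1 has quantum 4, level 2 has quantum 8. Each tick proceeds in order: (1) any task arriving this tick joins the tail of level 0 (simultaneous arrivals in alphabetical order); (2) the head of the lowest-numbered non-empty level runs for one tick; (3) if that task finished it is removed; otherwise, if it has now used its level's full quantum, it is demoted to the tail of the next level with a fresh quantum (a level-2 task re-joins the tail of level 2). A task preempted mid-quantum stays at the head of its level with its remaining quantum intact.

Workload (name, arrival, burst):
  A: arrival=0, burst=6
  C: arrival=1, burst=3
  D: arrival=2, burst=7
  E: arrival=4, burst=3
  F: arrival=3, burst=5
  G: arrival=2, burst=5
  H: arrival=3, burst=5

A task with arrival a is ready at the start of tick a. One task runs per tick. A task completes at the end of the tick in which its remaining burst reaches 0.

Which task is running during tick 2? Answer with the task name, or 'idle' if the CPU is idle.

running at tick 2 = C

t=0: L0/L1/L2 = A/-/- → run A
t=1: L0/L1/L2 = AC/-/- → run A
t=2: L0/L1/L2 = CDG/A/- → run C
t=3: L0/L1/L2 = CDGFH/A/- → run C
t=4: L0/L1/L2 = DGFHE/AC/- → run D
t=5: L0/L1/L2 = DGFHE/AC/- → run D
t=6: L0/L1/L2 = GFHE/ACD/- → run G
t=7: L0/L1/L2 = GFHE/ACD/- → run G
t=8: L0/L1/L2 = FHE/ACDG/- → run F
t=9: L0/L1/L2 = FHE/ACDG/- → run F
t=10: L0/L1/L2 = HE/ACDGF/- → run H
t=11: L0/L1/L2 = HE/ACDGF/- → run H
t=12: L0/L1/L2 = E/ACDGFH/- → run E
t=13: L0/L1/L2 = E/ACDGFH/- → run E
t=14: L0/L1/L2 = -/ACDGFHE/- → run A
t=15: L0/L1/L2 = -/ACDGFHE/- → run A
t=16: L0/L1/L2 = -/ACDGFHE/- → run A
t=17: L0/L1/L2 = -/ACDGFHE/- → run A
t=18: L0/L1/L2 = -/CDGFHE/- → run C
t=19: L0/L1/L2 = -/DGFHE/- → run D
t=20: L0/L1/L2 = -/DGFHE/- → run D
t=21: L0/L1/L2 = -/DGFHE/- → run D
t=22: L0/L1/L2 = -/DGFHE/- → run D
t=23: L0/L1/L2 = -/GFHE/D → run G
t=24: L0/L1/L2 = -/GFHE/D → run G
t=25: L0/L1/L2 = -/GFHE/D → run G
t=26: L0/L1/L2 = -/FHE/D → run F
t=27: L0/L1/L2 = -/FHE/D → run F
t=28: L0/L1/L2 = -/FHE/D → run F
t=29: L0/L1/L2 = -/HE/D → run H
t=30: L0/L1/L2 = -/HE/D → run H
t=31: L0/L1/L2 = -/HE/D → run H
t=32: L0/L1/L2 = -/E/D → run E
t=33: L0/L1/L2 = -/-/D → run D
t=34: (idle)
t=35: (idle)
t=36: (idle)
t=37: (idle)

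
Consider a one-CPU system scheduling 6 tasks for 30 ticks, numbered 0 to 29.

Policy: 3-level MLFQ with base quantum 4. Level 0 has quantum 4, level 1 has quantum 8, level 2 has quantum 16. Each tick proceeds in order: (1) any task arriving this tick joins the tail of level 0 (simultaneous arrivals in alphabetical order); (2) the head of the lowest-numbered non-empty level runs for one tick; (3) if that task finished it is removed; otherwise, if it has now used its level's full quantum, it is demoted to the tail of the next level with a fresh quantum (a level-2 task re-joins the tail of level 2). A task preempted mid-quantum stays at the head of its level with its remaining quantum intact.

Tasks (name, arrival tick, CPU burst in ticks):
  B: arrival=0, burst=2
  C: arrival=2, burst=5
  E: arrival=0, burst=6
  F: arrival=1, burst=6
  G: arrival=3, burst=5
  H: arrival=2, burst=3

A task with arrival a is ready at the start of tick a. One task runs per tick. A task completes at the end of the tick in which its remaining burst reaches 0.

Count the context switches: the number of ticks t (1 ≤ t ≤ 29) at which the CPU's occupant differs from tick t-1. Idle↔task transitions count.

context switches = 10

t=0: L0/L1/L2 = BE/-/- → run B
t=1: L0/L1/L2 = BEF/-/- → run B
t=2: L0/L1/L2 = EFCH/-/- → run E
t=3: L0/L1/L2 = EFCHG/-/- → run E
t=4: L0/L1/L2 = EFCHG/-/- → run E
t=5: L0/L1/L2 = EFCHG/-/- → run E
t=6: L0/L1/L2 = FCHG/E/- → run F
t=7: L0/L1/L2 = FCHG/E/- → run F
t=8: L0/L1/L2 = FCHG/E/- → run F
t=9: L0/L1/L2 = FCHG/E/- → run F
t=10: L0/L1/L2 = CHG/EF/- → run C
t=11: L0/L1/L2 = CHG/EF/- → run C
t=12: L0/L1/L2 = CHG/EF/- → run C
t=13: L0/L1/L2 = CHG/EF/- → run C
t=14: L0/L1/L2 = HG/EFC/- → run H
t=15: L0/L1/L2 = HG/EFC/- → run H
t=16: L0/L1/L2 = HG/EFC/- → run H
t=17: L0/L1/L2 = G/EFC/- → run G
t=18: L0/L1/L2 = G/EFC/- → run G
t=19: L0/L1/L2 = G/EFC/- → run G
t=20: L0/L1/L2 = G/EFC/- → run G
t=21: L0/L1/L2 = -/EFCG/- → run E
t=22: L0/L1/L2 = -/EFCG/- → run E
t=23: L0/L1/L2 = -/FCG/- → run F
t=24: L0/L1/L2 = -/FCG/- → run F
t=25: L0/L1/L2 = -/CG/- → run C
t=26: L0/L1/L2 = -/G/- → run G
t=27: (idle)
t=28: (idle)
t=29: (idle)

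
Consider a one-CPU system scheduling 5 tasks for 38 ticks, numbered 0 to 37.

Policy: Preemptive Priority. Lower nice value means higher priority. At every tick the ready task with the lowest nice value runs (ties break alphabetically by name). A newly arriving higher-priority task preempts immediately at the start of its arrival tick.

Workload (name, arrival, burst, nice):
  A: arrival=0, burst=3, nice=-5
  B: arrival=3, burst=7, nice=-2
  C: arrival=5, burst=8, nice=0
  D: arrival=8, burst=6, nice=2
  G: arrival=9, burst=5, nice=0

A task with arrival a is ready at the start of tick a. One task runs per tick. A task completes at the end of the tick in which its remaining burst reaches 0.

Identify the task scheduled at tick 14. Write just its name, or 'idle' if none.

running at tick 14 = C

t=0: ready={A} → run A
t=1: ready={A} → run A
t=2: ready={A} → run A
t=3: ready={B} → run B
t=4: ready={B} → run B
t=5: ready={B,C} → run B
t=6: ready={B,C} → run B
t=7: ready={B,C} → run B
t=8: ready={B,C,D} → run B
t=9: ready={B,C,D,G} → run B
t=10: ready={C,D,G} → run C
t=11: ready={C,D,G} → run C
t=12: ready={C,D,G} → run C
t=13: ready={C,D,G} → run C
t=14: ready={C,D,G} → run C
t=15: ready={C,D,G} → run C
t=16: ready={C,D,G} → run C
t=17: ready={C,D,G} → run C
t=18: ready={D,G} → run G
t=19: ready={D,G} → run G
t=20: ready={D,G} → run G
t=21: ready={D,G} → run G
t=22: ready={D,G} → run G
t=23: ready={D} → run D
t=24: ready={D} → run D
t=25: ready={D} → run D
t=26: ready={D} → run D
t=27: ready={D} → run D
t=28: ready={D} → run D
t=29: (idle)
t=30: (idle)
t=31: (idle)
t=32: (idle)
t=33: (idle)
t=34: (idle)
t=35: (idle)
t=36: (idle)
t=37: (idle)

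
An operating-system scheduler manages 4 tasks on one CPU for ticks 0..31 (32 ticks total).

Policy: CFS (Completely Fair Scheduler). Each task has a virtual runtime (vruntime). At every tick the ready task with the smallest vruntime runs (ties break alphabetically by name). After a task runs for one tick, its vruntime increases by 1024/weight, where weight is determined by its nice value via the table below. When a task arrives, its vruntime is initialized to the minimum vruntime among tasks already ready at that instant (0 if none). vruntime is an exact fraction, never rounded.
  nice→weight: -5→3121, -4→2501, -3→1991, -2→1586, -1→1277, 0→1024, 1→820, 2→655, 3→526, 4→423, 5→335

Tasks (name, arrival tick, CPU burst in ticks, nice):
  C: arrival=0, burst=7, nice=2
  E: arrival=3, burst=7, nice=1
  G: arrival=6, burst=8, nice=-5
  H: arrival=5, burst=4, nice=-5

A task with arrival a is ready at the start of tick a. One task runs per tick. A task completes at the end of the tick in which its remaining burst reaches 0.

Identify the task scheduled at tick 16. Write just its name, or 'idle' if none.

running at tick 16 = G

t=0: vr[C=0] → run C
t=1: vr[C=1024/655] → run C
t=2: vr[C=2048/655] → run C
t=3: vr[C=3072/655 E=3072/655] → run C
t=4: vr[C=4096/655 E=3072/655] → run E
t=5: vr[C=4096/655 E=159488/26855 H=159488/26855] → run E
t=6: vr[C=4096/655 E=193024/26855 G=159488/26855 H=159488/26855] → run G
t=7: vr[C=4096/655 E=193024/26855 G=525261568/83814455 H=159488/26855] → run H
t=8: vr[C=4096/655 E=193024/26855 G=525261568/83814455 H=525261568/83814455] → run C
t=9: vr[C=1024/131 E=193024/26855 G=525261568/83814455 H=525261568/83814455] → run G
t=10: vr[C=1024/131 E=193024/26855 G=552761088/83814455 H=525261568/83814455] → run H
t=11: vr[C=1024/131 E=193024/26855 G=552761088/83814455 H=552761088/83814455] → run G
t=12: vr[C=1024/131 E=193024/26855 G=580260608/83814455 H=552761088/83814455] → run H
t=13: vr[C=1024/131 E=193024/26855 G=580260608/83814455 H=580260608/83814455] → run G
t=14: vr[C=1024/131 E=193024/26855 G=607760128/83814455 H=580260608/83814455] → run H
t=15: vr[C=1024/131 E=193024/26855 G=607760128/83814455] → run E
t=16: vr[C=1024/131 E=45312/5371 G=607760128/83814455] → run G
t=17: vr[C=1024/131 E=45312/5371 G=635259648/83814455] → run G
t=18: vr[C=1024/131 E=45312/5371 G=662759168/83814455] → run C
t=19: vr[C=6144/655 E=45312/5371 G=662759168/83814455] → run G
t=20: vr[C=6144/655 E=45312/5371 G=690258688/83814455] → run G
t=21: vr[C=6144/655 E=45312/5371] → run E
t=22: vr[C=6144/655 E=260096/26855] → run C
t=23: vr[E=260096/26855] → run E
t=24: vr[E=293632/26855] → run E
t=25: vr[E=327168/26855] → run E
t=26: (idle)
t=27: (idle)
t=28: (idle)
t=29: (idle)
t=30: (idle)
t=31: (idle)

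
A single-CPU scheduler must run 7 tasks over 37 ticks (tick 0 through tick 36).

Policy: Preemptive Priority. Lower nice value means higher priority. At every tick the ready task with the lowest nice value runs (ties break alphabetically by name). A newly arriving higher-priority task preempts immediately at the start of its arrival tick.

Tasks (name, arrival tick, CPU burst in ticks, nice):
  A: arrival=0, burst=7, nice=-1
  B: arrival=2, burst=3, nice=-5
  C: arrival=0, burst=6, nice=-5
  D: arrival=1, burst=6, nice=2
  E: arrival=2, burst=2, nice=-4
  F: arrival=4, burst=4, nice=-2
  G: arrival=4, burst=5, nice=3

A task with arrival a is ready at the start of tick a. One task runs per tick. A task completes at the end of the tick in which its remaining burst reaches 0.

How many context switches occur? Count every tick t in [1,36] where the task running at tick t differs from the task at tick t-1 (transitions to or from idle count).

t=0: ready={A,C} → run C
t=1: ready={A,C,D} → run C
t=2: ready={A,B,C,D,E} → run B
t=3: ready={A,B,C,D,E} → run B
t=4: ready={A,B,C,D,E,F,G} → run B
t=5: ready={A,C,D,E,F,G} → run C
t=6: ready={A,C,D,E,F,G} → run C
t=7: ready={A,C,D,E,F,G} → run C
t=8: ready={A,C,D,E,F,G} → run C
t=9: ready={A,D,E,F,G} → run E
t=10: ready={A,D,E,F,G} → run E
t=11: ready={A,D,F,G} → run F
t=12: ready={A,D,F,G} → run F
t=13: ready={A,D,F,G} → run F
t=14: ready={A,D,F,G} → run F
t=15: ready={A,D,G} → run A
t=16: ready={A,D,G} → run A
t=17: ready={A,D,G} → run A
t=18: ready={A,D,G} → run A
t=19: ready={A,D,G} → run A
t=20: ready={A,D,G} → run A
t=21: ready={A,D,G} → run A
t=22: ready={D,G} → run D
t=23: ready={D,G} → run D
t=24: ready={D,G} → run D
t=25: ready={D,G} → run D
t=26: ready={D,G} → run D
t=27: ready={D,G} → run D
t=28: ready={G} → run G
t=29: ready={G} → run G
t=30: ready={G} → run G
t=31: ready={G} → run G
t=32: ready={G} → run G
t=33: (idle)
t=34: (idle)
t=35: (idle)
t=36: (idle)

context switches = 8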